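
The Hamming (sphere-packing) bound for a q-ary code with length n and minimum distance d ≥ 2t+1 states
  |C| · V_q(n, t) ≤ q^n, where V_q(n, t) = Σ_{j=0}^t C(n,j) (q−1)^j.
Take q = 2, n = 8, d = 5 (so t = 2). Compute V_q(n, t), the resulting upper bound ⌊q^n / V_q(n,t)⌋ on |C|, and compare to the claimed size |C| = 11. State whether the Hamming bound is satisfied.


V_q(n, t) = 37, q^n = 256, Hamming bound = 6, |C| = 11 > bound (violated).

Step 1: Compute V_q(n, t) = Σ_{j=0}^2 C(n, j) (q−1)^j.
  j = 0: C(8,0)·(1)^0 = 1·1 = 1.
  j = 1: C(8,1)·(1)^1 = 8·1 = 8.
  j = 2: C(8,2)·(1)^2 = 28·1 = 28.
  V_q(n, t) = 1 + 8 + 28 = 37.
Step 2: q^n = 2^8 = 256.
Step 3: Hamming bound ⌊q^n / V_q(n,t)⌋ = ⌊256/37⌋ = 6.
Step 4: Compare |C| = 11 to 6: violated.
The claimed |C| lies above the Hamming bound, so no 2-ary code of length 8 with d ≥ 5 can have 11 codewords.


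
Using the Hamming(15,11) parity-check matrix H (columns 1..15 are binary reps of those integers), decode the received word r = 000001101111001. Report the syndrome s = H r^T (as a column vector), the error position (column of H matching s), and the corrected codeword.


s = (1, 0, 1, 0)^T, error position = 10, corrected codeword c = 000001101011001

Compute s = H r^T mod 2 one row at a time:
  s_1 = 0 + 1 + 1 + 1 + 1 + 0 + 0 + 1 = 5 ≡ 1 (mod 2).
  s_2 = 0 + 0 + 1 + 1 + 1 + 0 + 0 + 1 = 4 ≡ 0 (mod 2).
  s_3 = 0 + 0 + 1 + 1 + 1 + 1 + 0 + 1 = 5 ≡ 1 (mod 2).
  s_4 = 0 + 0 + 0 + 1 + 1 + 1 + 0 + 1 = 4 ≡ 0 (mod 2).
s = (1, 0, 1, 0)^T — this equals column 10 of H (binary 1010), so error is at position 10.
Correct: flip bit 10 of r = 000001101111001 to get c = 000001101011001.


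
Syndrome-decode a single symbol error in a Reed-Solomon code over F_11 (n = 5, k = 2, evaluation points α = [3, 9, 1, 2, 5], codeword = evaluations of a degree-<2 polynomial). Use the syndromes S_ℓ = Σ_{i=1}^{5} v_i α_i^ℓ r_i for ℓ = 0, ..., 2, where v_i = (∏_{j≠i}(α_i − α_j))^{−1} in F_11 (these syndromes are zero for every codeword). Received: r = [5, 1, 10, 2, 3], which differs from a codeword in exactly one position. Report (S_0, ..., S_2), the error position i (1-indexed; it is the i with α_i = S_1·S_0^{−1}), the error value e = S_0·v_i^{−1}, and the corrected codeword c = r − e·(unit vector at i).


S = (1, 5, 3), error at position 5, error magnitude e = 3, c = [5, 1, 10, 2, 0].

Step 1: column multipliers v_i = (∏_{j≠i}(α_i − α_j))^{−1} mod 11.
  i = 1 (α = 3): (3−9)(3−1)(3−2)(3−5) = (−6)·2·1·(−2) = 24 ≡ 2, so v_1 = 2^{−1} = 6 (mod 11).
  i = 2 (α = 9): (9−3)(9−1)(9−2)(9−5) = 6·8·7·4 = 1344 ≡ 2, so v_2 = 2^{−1} = 6 (mod 11).
  i = 3 (α = 1): (1−3)(1−9)(1−2)(1−5) = (−2)·(−8)·(−1)·(−4) = 64 ≡ 9, so v_3 = 9^{−1} = 5 (mod 11).
  i = 4 (α = 2): (2−3)(2−9)(2−1)(2−5) = (−1)·(−7)·1·(−3) = −21 ≡ 1, so v_4 = 1^{−1} = 1 (mod 11).
  i = 5 (α = 5): (5−3)(5−9)(5−1)(5−2) = 2·(−4)·4·3 = −96 ≡ 3, so v_5 = 3^{−1} = 4 (mod 11).
  v = [6, 6, 5, 1, 4].
Step 2: syndromes of r = [5, 1, 10, 2, 3] (all sums mod 11).
  S_0 = Σ v_i r_i = 6·5 + 6·1 + 5·10 + 1·2 + 4·3 = 100 ≡ 1.
  S_1 = Σ v_i α_i r_i = 6·3·5 + 6·9·1 + 5·1·10 + 1·2·2 + 4·5·3 = 258 ≡ 5.
  α_i^2 mod 11 = [9, 4, 1, 4, 3].
  S_2 = Σ v_i α_i^2 r_i = 6·9·5 + 6·4·1 + 5·1·10 + 1·4·2 + 4·3·3 = 388 ≡ 3.
  S = (1, 5, 3) ≠ 0, so r is not a codeword (an error is present).
Step 3: locate the error. For a single error e at position i, S_ℓ = v_i·e·α_i^ℓ, so α_err = S_1/S_0.
  S_0^{−1} = 1^{−1} = 1 (mod 11), so α_err = 5·1 = 5 ≡ 5 = α_5. Error position i = 5.
  Consistency check: S_2/S_1 = 3·9 = 27 ≡ 5 = α_err ✓ (single-error assumption holds).
Step 4: error magnitude e = S_0/v_5 = S_0·∏_{j≠5}(α_5 − α_j) = 1·3 = 3 ≡ 3 (mod 11).
Step 5: correct position 5: c_5 = r_5 − e = 3 − 3 ≡ 0 (mod 11). Hence c = [5, 1, 10, 2, 0].
  Check: interpolating c through the α_i gives m(x) = 7 + 3·x (degree < 2) with m(α_i) = c_i for every i, so c is indeed a codeword.


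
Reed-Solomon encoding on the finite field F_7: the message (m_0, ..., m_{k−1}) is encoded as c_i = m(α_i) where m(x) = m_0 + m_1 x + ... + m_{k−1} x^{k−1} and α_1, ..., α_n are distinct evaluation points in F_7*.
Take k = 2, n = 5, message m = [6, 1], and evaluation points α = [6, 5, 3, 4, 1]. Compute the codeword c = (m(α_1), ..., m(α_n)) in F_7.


c = [5, 4, 2, 3, 0]

Message polynomial: m(x) = 6 + 1·x (mod 7).
For each evaluation point α_i, compute m(α_i) mod 7:
  α_1 = 6: Horner steps 1 → 5, so m(6) = 5.
  α_2 = 5: Horner steps 1 → 4, so m(5) = 4.
  α_3 = 3: Horner steps 1 → 2, so m(3) = 2.
  α_4 = 4: Horner steps 1 → 3, so m(4) = 3.
  α_5 = 1: Horner steps 1 → 0, so m(1) = 0.
Codeword c = [5, 4, 2, 3, 0] ∈ F_7^5.


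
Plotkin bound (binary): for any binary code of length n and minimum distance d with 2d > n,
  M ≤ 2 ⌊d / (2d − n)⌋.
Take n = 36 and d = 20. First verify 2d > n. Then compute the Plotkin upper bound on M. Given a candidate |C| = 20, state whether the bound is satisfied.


Plotkin bound M ≤ 10; given |C| = 20 > bound (violated).

Check applicability: 2d = 40, n = 36.
2d − n = 4 > 0, so Plotkin applies.
Compute d/(2d−n) = 20/4 ≈ 5.0000.
⌊d/(2d−n)⌋ = 5.
Plotkin bound: M ≤ 2·5 = 10.
Given |C| = 20, check: VIOLATED.
This |C| is above the Plotkin bound, so no binary code with n = 36, d = 20 and 20 codewords exists.


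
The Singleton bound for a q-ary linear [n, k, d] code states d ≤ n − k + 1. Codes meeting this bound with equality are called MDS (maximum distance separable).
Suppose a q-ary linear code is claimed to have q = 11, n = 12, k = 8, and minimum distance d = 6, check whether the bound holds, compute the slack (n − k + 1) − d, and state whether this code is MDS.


Singleton RHS = n − k + 1 = 5, slack = -1, bound violated (no such code; not MDS).

Singleton bound: d ≤ n − k + 1.
Here n = 12, k = 8, so n − k + 1 = 5.
Given d = 6, check d ≤ 5: NO.
Slack = (n − k + 1) − d = -1.
The slack is negative: d = 6 exceeds n − k + 1 = 5 by 1, so the Singleton bound is violated and no linear [12, 8, 6]_11 code can exist. In particular it is not MDS (MDS requires d = n − k + 1 exactly).
Description: the claimed parameters are [12, 8, 6]_11; such a code would be impossible (violates the Singleton bound).


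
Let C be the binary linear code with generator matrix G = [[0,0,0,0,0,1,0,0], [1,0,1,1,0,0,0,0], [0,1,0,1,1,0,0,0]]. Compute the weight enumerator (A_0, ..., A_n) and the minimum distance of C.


Weight distribution: A_0 = 1, A_1 = 1, A_3 = 2, A_4 = 3, A_5 = 1. Minimum distance d = 1.

Enumerate all 2^3 = 8 messages m ∈ F_2^3.
For each, compute codeword c = mG in F_2^8, then tally its weight.
  m = 000 → c = 00000000, weight = 0.
  m = 100 → c = 00000100, weight = 1.
  m = 010 → c = 10110000, weight = 3.
  m = 110 → c = 10110100, weight = 4.
  m = 001 → c = 01011000, weight = 3.
  m = 101 → c = 01011100, weight = 4.
  m = 011 → c = 11101000, weight = 4.
  m = 111 → c = 11101100, weight = 5.
Tally weights:
  weight 0: 1 codewords.
  weight 1: 1 codewords.
  weight 3: 2 codewords.
  weight 4: 3 codewords.
  weight 5: 1 codewords.
Minimum distance d = smallest w > 0 with A_w > 0 = 1.
Sanity: Σ A_w = 8 = 2^3 = 8 ✓.


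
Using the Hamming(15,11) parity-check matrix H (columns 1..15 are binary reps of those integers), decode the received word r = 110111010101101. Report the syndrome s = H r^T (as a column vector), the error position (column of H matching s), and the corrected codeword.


s = (1, 0, 0, 0)^T, error position = 8, corrected codeword c = 110111000101101

Compute s = H r^T mod 2 one row at a time:
  s_1 = 1 + 0 + 1 + 0 + 1 + 1 + 0 + 1 = 5 ≡ 1 (mod 2).
  s_2 = 1 + 1 + 1 + 0 + 1 + 1 + 0 + 1 = 6 ≡ 0 (mod 2).
  s_3 = 1 + 0 + 1 + 0 + 1 + 0 + 0 + 1 = 4 ≡ 0 (mod 2).
  s_4 = 1 + 0 + 1 + 0 + 0 + 0 + 1 + 1 = 4 ≡ 0 (mod 2).
s = (1, 0, 0, 0)^T — this equals column 8 of H (binary 1000), so error is at position 8.
Correct: flip bit 8 of r = 110111010101101 to get c = 110111000101101.


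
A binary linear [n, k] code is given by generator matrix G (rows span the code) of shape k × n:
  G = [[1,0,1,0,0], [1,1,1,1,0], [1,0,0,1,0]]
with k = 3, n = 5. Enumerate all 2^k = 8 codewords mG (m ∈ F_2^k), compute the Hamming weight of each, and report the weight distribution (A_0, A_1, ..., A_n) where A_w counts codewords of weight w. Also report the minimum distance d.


Weight distribution: A_0 = 1, A_2 = 6, A_4 = 1. Minimum distance d = 2.

Enumerate all 2^3 = 8 messages m ∈ F_2^3.
For each, compute codeword c = mG in F_2^5, then tally its weight.
  m = 000 → c = 00000, weight = 0.
  m = 100 → c = 10100, weight = 2.
  m = 010 → c = 11110, weight = 4.
  m = 110 → c = 01010, weight = 2.
  m = 001 → c = 10010, weight = 2.
  m = 101 → c = 00110, weight = 2.
  m = 011 → c = 01100, weight = 2.
  m = 111 → c = 11000, weight = 2.
Tally weights:
  weight 0: 1 codewords.
  weight 2: 6 codewords.
  weight 4: 1 codewords.
Minimum distance d = smallest w > 0 with A_w > 0 = 2.
Sanity: Σ A_w = 8 = 2^3 = 8 ✓.


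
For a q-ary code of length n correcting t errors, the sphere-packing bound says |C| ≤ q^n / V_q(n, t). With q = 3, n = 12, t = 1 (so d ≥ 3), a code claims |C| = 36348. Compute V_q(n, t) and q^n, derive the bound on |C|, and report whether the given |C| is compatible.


V_q(n, t) = 25, q^n = 531441, Hamming bound = 21257, |C| = 36348 > bound (violated).

Step 1: Compute V_q(n, t) = Σ_{j=0}^1 C(n, j) (q−1)^j.
  j = 0: C(12,0)·(2)^0 = 1·1 = 1.
  j = 1: C(12,1)·(2)^1 = 12·2 = 24.
  V_q(n, t) = 1 + 24 = 25.
Step 2: q^n = 3^12 = 531441.
Step 3: Hamming bound ⌊q^n / V_q(n,t)⌋ = ⌊531441/25⌋ = 21257.
Step 4: Compare |C| = 36348 to 21257: violated.
The claimed |C| lies above the Hamming bound, so no 3-ary code of length 12 with d ≥ 3 can have 36348 codewords.


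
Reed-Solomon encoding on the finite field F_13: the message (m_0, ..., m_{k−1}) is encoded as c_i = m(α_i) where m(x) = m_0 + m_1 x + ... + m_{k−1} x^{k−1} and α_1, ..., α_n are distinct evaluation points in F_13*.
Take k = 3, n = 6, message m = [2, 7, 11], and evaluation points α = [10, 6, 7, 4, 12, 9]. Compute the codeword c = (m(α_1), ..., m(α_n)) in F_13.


c = [2, 11, 5, 11, 6, 7]

Message polynomial: m(x) = 2 + 7·x + 11·x^2 (mod 13).
For each evaluation point α_i, compute m(α_i) mod 13:
  α_1 = 10: Horner steps 11 → 0 → 2, so m(10) = 2.
  α_2 = 6: Horner steps 11 → 8 → 11, so m(6) = 11.
  α_3 = 7: Horner steps 11 → 6 → 5, so m(7) = 5.
  α_4 = 4: Horner steps 11 → 12 → 11, so m(4) = 11.
  α_5 = 12: Horner steps 11 → 9 → 6, so m(12) = 6.
  α_6 = 9: Horner steps 11 → 2 → 7, so m(9) = 7.
Codeword c = [2, 11, 5, 11, 6, 7] ∈ F_13^6.


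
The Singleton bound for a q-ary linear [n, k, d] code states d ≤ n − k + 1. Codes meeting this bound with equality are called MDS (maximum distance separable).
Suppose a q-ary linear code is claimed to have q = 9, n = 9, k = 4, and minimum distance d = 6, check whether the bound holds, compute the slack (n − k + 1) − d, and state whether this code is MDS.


Singleton RHS = n − k + 1 = 6, slack = 0, bound satisfied, MDS.

Singleton bound: d ≤ n − k + 1.
Here n = 9, k = 4, so n − k + 1 = 6.
Given d = 6, check d ≤ 6: YES.
Slack = (n − k + 1) − d = 0.
The code is MDS (slack = 0).
Description: the claimed parameters are [9, 4, 6]_9; such a code would be MDS (meets Singleton bound).


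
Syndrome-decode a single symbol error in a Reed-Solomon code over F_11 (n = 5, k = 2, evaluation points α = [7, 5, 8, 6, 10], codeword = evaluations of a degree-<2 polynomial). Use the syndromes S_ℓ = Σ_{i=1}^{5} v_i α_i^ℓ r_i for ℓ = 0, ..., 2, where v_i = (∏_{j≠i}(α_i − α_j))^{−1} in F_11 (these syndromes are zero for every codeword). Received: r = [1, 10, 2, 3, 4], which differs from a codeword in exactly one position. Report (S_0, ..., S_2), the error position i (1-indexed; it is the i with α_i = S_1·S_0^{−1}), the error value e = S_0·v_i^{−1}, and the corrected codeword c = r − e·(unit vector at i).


S = (1, 6, 3), error at position 4, error magnitude e = 3, c = [1, 10, 2, 0, 4].

Step 1: column multipliers v_i = (∏_{j≠i}(α_i − α_j))^{−1} mod 11.
  i = 1 (α = 7): (7−5)(7−8)(7−6)(7−10) = 2·(−1)·1·(−3) = 6 ≡ 6, so v_1 = 6^{−1} = 2 (mod 11).
  i = 2 (α = 5): (5−7)(5−8)(5−6)(5−10) = (−2)·(−3)·(−1)·(−5) = 30 ≡ 8, so v_2 = 8^{−1} = 7 (mod 11).
  i = 3 (α = 8): (8−7)(8−5)(8−6)(8−10) = 1·3·2·(−2) = −12 ≡ 10, so v_3 = 10^{−1} = 10 (mod 11).
  i = 4 (α = 6): (6−7)(6−5)(6−8)(6−10) = (−1)·1·(−2)·(−4) = −8 ≡ 3, so v_4 = 3^{−1} = 4 (mod 11).
  i = 5 (α = 10): (10−7)(10−5)(10−8)(10−6) = 3·5·2·4 = 120 ≡ 10, so v_5 = 10^{−1} = 10 (mod 11).
  v = [2, 7, 10, 4, 10].
Step 2: syndromes of r = [1, 10, 2, 3, 4] (all sums mod 11).
  S_0 = Σ v_i r_i = 2·1 + 7·10 + 10·2 + 4·3 + 10·4 = 144 ≡ 1.
  S_1 = Σ v_i α_i r_i = 2·7·1 + 7·5·10 + 10·8·2 + 4·6·3 + 10·10·4 = 996 ≡ 6.
  α_i^2 mod 11 = [5, 3, 9, 3, 1].
  S_2 = Σ v_i α_i^2 r_i = 2·5·1 + 7·3·10 + 10·9·2 + 4·3·3 + 10·1·4 = 476 ≡ 3.
  S = (1, 6, 3) ≠ 0, so r is not a codeword (an error is present).
Step 3: locate the error. For a single error e at position i, S_ℓ = v_i·e·α_i^ℓ, so α_err = S_1/S_0.
  S_0^{−1} = 1^{−1} = 1 (mod 11), so α_err = 6·1 = 6 ≡ 6 = α_4. Error position i = 4.
  Consistency check: S_2/S_1 = 3·2 = 6 ≡ 6 = α_err ✓ (single-error assumption holds).
Step 4: error magnitude e = S_0/v_4 = S_0·∏_{j≠4}(α_4 − α_j) = 1·3 = 3 ≡ 3 (mod 11).
Step 5: correct position 4: c_4 = r_4 − e = 3 − 3 ≡ 0 (mod 11). Hence c = [1, 10, 2, 0, 4].
  Check: interpolating c through the α_i gives m(x) = 5 + 1·x (degree < 2) with m(α_i) = c_i for every i, so c is indeed a codeword.


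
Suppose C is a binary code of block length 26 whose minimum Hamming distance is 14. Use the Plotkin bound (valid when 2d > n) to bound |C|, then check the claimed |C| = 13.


Plotkin bound M ≤ 14; given |C| = 13 ≤ bound (satisfied).

Check applicability: 2d = 28, n = 26.
2d − n = 2 > 0, so Plotkin applies.
Compute d/(2d−n) = 14/2 ≈ 7.0000.
⌊d/(2d−n)⌋ = 7.
Plotkin bound: M ≤ 2·7 = 14.
Given |C| = 13, check: satisfied.
This |C| is below the Plotkin bound.


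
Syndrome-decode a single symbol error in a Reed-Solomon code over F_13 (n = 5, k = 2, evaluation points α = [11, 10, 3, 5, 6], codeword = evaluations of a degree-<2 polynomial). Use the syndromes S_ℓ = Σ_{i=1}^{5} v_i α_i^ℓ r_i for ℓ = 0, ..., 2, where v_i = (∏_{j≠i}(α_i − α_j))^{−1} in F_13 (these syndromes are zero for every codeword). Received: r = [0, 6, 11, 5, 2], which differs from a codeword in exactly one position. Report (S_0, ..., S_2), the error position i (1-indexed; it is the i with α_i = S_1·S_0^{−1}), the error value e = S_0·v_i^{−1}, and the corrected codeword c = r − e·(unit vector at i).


S = (1, 10, 9), error at position 2, error magnitude e = 3, c = [0, 3, 11, 5, 2].

Step 1: column multipliers v_i = (∏_{j≠i}(α_i − α_j))^{−1} mod 13.
  i = 1 (α = 11): (11−10)(11−3)(11−5)(11−6) = 1·8·6·5 = 240 ≡ 6, so v_1 = 6^{−1} = 11 (mod 13).
  i = 2 (α = 10): (10−11)(10−3)(10−5)(10−6) = (−1)·7·5·4 = −140 ≡ 3, so v_2 = 3^{−1} = 9 (mod 13).
  i = 3 (α = 3): (3−11)(3−10)(3−5)(3−6) = (−8)·(−7)·(−2)·(−3) = 336 ≡ 11, so v_3 = 11^{−1} = 6 (mod 13).
  i = 4 (α = 5): (5−11)(5−10)(5−3)(5−6) = (−6)·(−5)·2·(−1) = −60 ≡ 5, so v_4 = 5^{−1} = 8 (mod 13).
  i = 5 (α = 6): (6−11)(6−10)(6−3)(6−5) = (−5)·(−4)·3·1 = 60 ≡ 8, so v_5 = 8^{−1} = 5 (mod 13).
  v = [11, 9, 6, 8, 5].
Step 2: syndromes of r = [0, 6, 11, 5, 2] (all sums mod 13).
  S_0 = Σ v_i r_i = 11·0 + 9·6 + 6·11 + 8·5 + 5·2 = 170 ≡ 1.
  S_1 = Σ v_i α_i r_i = 11·11·0 + 9·10·6 + 6·3·11 + 8·5·5 + 5·6·2 = 998 ≡ 10.
  α_i^2 mod 13 = [4, 9, 9, 12, 10].
  S_2 = Σ v_i α_i^2 r_i = 11·4·0 + 9·9·6 + 6·9·11 + 8·12·5 + 5·10·2 = 1660 ≡ 9.
  S = (1, 10, 9) ≠ 0, so r is not a codeword (an error is present).
Step 3: locate the error. For a single error e at position i, S_ℓ = v_i·e·α_i^ℓ, so α_err = S_1/S_0.
  S_0^{−1} = 1^{−1} = 1 (mod 13), so α_err = 10·1 = 10 ≡ 10 = α_2. Error position i = 2.
  Consistency check: S_2/S_1 = 9·4 = 36 ≡ 10 = α_err ✓ (single-error assumption holds).
Step 4: error magnitude e = S_0/v_2 = S_0·∏_{j≠2}(α_2 − α_j) = 1·3 = 3 ≡ 3 (mod 13).
Step 5: correct position 2: c_2 = r_2 − e = 6 − 3 ≡ 3 (mod 13). Hence c = [0, 3, 11, 5, 2].
  Check: interpolating c through the α_i gives m(x) = 7 + 10·x (degree < 2) with m(α_i) = c_i for every i, so c is indeed a codeword.


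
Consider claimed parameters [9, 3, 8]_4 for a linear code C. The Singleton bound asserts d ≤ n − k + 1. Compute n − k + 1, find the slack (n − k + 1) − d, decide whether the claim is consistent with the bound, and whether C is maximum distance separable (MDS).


Singleton RHS = n − k + 1 = 7, slack = -1, bound violated (no such code; not MDS).

Singleton bound: d ≤ n − k + 1.
Here n = 9, k = 3, so n − k + 1 = 7.
Given d = 8, check d ≤ 7: NO.
Slack = (n − k + 1) − d = -1.
The slack is negative: d = 8 exceeds n − k + 1 = 7 by 1, so the Singleton bound is violated and no linear [9, 3, 8]_4 code can exist. In particular it is not MDS (MDS requires d = n − k + 1 exactly).
Description: the claimed parameters are [9, 3, 8]_4; such a code would be impossible (violates the Singleton bound).


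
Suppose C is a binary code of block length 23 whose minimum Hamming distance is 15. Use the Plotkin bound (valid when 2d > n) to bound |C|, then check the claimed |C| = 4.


Plotkin bound M ≤ 4; given |C| = 4 ≤ bound (satisfied).

Check applicability: 2d = 30, n = 23.
2d − n = 7 > 0, so Plotkin applies.
Compute d/(2d−n) = 15/7 ≈ 2.1429.
⌊d/(2d−n)⌋ = 2.
Plotkin bound: M ≤ 2·2 = 4.
Given |C| = 4, check: satisfied.
This |C| is at the Plotkin bound.


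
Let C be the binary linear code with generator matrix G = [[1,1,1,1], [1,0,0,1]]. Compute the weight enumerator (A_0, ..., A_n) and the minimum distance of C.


Weight distribution: A_0 = 1, A_2 = 2, A_4 = 1. Minimum distance d = 2.

Enumerate all 2^2 = 4 messages m ∈ F_2^2.
For each, compute codeword c = mG in F_2^4, then tally its weight.
  m = 00 → c = 0000, weight = 0.
  m = 10 → c = 1111, weight = 4.
  m = 01 → c = 1001, weight = 2.
  m = 11 → c = 0110, weight = 2.
Tally weights:
  weight 0: 1 codewords.
  weight 2: 2 codewords.
  weight 4: 1 codewords.
Minimum distance d = smallest w > 0 with A_w > 0 = 2.
Sanity: Σ A_w = 4 = 2^2 = 4 ✓.


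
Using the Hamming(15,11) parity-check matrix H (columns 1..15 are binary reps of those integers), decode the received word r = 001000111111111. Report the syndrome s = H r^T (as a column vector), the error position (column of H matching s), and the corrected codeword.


s = (0, 1, 0, 0)^T, error position = 4, corrected codeword c = 001100111111111

Compute s = H r^T mod 2 one row at a time:
  s_1 = 1 + 1 + 1 + 1 + 1 + 1 + 1 + 1 = 8 ≡ 0 (mod 2).
  s_2 = 0 + 0 + 0 + 1 + 1 + 1 + 1 + 1 = 5 ≡ 1 (mod 2).
  s_3 = 0 + 1 + 0 + 1 + 1 + 1 + 1 + 1 = 6 ≡ 0 (mod 2).
  s_4 = 0 + 1 + 0 + 1 + 1 + 1 + 1 + 1 = 6 ≡ 0 (mod 2).
s = (0, 1, 0, 0)^T — this equals column 4 of H (binary 0100), so error is at position 4.
Correct: flip bit 4 of r = 001000111111111 to get c = 001100111111111.


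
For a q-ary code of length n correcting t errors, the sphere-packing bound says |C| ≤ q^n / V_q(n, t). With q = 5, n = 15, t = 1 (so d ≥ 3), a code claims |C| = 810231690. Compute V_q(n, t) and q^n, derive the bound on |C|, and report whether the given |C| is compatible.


V_q(n, t) = 61, q^n = 30517578125, Hamming bound = 500288165, |C| = 810231690 > bound (violated).

Step 1: Compute V_q(n, t) = Σ_{j=0}^1 C(n, j) (q−1)^j.
  j = 0: C(15,0)·(4)^0 = 1·1 = 1.
  j = 1: C(15,1)·(4)^1 = 15·4 = 60.
  V_q(n, t) = 1 + 60 = 61.
Step 2: q^n = 5^15 = 30517578125.
Step 3: Hamming bound ⌊q^n / V_q(n,t)⌋ = ⌊30517578125/61⌋ = 500288165.
Step 4: Compare |C| = 810231690 to 500288165: violated.
The claimed |C| lies above the Hamming bound, so no 5-ary code of length 15 with d ≥ 3 can have 810231690 codewords.


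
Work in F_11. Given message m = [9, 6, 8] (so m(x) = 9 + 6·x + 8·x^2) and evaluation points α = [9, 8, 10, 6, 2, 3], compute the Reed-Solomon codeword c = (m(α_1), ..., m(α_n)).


c = [7, 8, 0, 3, 9, 0]

Message polynomial: m(x) = 9 + 6·x + 8·x^2 (mod 11).
For each evaluation point α_i, compute m(α_i) mod 11:
  α_1 = 9: Horner steps 8 → 1 → 7, so m(9) = 7.
  α_2 = 8: Horner steps 8 → 4 → 8, so m(8) = 8.
  α_3 = 10: Horner steps 8 → 9 → 0, so m(10) = 0.
  α_4 = 6: Horner steps 8 → 10 → 3, so m(6) = 3.
  α_5 = 2: Horner steps 8 → 0 → 9, so m(2) = 9.
  α_6 = 3: Horner steps 8 → 8 → 0, so m(3) = 0.
Codeword c = [7, 8, 0, 3, 9, 0] ∈ F_11^6.


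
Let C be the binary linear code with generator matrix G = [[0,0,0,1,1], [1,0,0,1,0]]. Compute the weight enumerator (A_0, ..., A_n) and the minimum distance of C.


Weight distribution: A_0 = 1, A_2 = 3. Minimum distance d = 2.

Enumerate all 2^2 = 4 messages m ∈ F_2^2.
For each, compute codeword c = mG in F_2^5, then tally its weight.
  m = 00 → c = 00000, weight = 0.
  m = 10 → c = 00011, weight = 2.
  m = 01 → c = 10010, weight = 2.
  m = 11 → c = 10001, weight = 2.
Tally weights:
  weight 0: 1 codewords.
  weight 2: 3 codewords.
Minimum distance d = smallest w > 0 with A_w > 0 = 2.
Sanity: Σ A_w = 4 = 2^2 = 4 ✓.


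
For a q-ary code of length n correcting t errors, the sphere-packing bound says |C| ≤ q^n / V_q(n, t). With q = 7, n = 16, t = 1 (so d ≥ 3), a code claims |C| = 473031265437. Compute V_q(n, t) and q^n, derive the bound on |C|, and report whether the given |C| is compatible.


V_q(n, t) = 97, q^n = 33232930569601, Hamming bound = 342607531645, |C| = 473031265437 > bound (violated).

Step 1: Compute V_q(n, t) = Σ_{j=0}^1 C(n, j) (q−1)^j.
  j = 0: C(16,0)·(6)^0 = 1·1 = 1.
  j = 1: C(16,1)·(6)^1 = 16·6 = 96.
  V_q(n, t) = 1 + 96 = 97.
Step 2: q^n = 7^16 = 33232930569601.
Step 3: Hamming bound ⌊q^n / V_q(n,t)⌋ = ⌊33232930569601/97⌋ = 342607531645.
Step 4: Compare |C| = 473031265437 to 342607531645: violated.
The claimed |C| lies above the Hamming bound, so no 7-ary code of length 16 with d ≥ 3 can have 473031265437 codewords.


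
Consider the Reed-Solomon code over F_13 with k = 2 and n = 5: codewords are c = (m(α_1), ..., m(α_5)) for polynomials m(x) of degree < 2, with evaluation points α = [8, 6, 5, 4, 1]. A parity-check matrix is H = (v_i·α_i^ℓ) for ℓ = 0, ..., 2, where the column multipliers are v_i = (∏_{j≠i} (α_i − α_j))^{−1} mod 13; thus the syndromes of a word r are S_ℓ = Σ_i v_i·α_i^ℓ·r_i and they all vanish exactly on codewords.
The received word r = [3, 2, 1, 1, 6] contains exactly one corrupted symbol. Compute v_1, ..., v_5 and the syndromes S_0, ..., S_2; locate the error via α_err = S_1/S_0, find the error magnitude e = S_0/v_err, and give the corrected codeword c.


S = (7, 9, 6), error at position 3, error magnitude e = 6, c = [3, 2, 8, 1, 6].

Step 1: column multipliers v_i = (∏_{j≠i}(α_i − α_j))^{−1} mod 13.
  i = 1 (α = 8): (8−6)(8−5)(8−4)(8−1) = 2·3·4·7 = 168 ≡ 12, so v_1 = 12^{−1} = 12 (mod 13).
  i = 2 (α = 6): (6−8)(6−5)(6−4)(6−1) = (−2)·1·2·5 = −20 ≡ 6, so v_2 = 6^{−1} = 11 (mod 13).
  i = 3 (α = 5): (5−8)(5−6)(5−4)(5−1) = (−3)·(−1)·1·4 = 12 ≡ 12, so v_3 = 12^{−1} = 12 (mod 13).
  i = 4 (α = 4): (4−8)(4−6)(4−5)(4−1) = (−4)·(−2)·(−1)·3 = −24 ≡ 2, so v_4 = 2^{−1} = 7 (mod 13).
  i = 5 (α = 1): (1−8)(1−6)(1−5)(1−4) = (−7)·(−5)·(−4)·(−3) = 420 ≡ 4, so v_5 = 4^{−1} = 10 (mod 13).
  v = [12, 11, 12, 7, 10].
Step 2: syndromes of r = [3, 2, 1, 1, 6] (all sums mod 13).
  S_0 = Σ v_i r_i = 12·3 + 11·2 + 12·1 + 7·1 + 10·6 = 137 ≡ 7.
  S_1 = Σ v_i α_i r_i = 12·8·3 + 11·6·2 + 12·5·1 + 7·4·1 + 10·1·6 = 568 ≡ 9.
  α_i^2 mod 13 = [12, 10, 12, 3, 1].
  S_2 = Σ v_i α_i^2 r_i = 12·12·3 + 11·10·2 + 12·12·1 + 7·3·1 + 10·1·6 = 877 ≡ 6.
  S = (7, 9, 6) ≠ 0, so r is not a codeword (an error is present).
Step 3: locate the error. For a single error e at position i, S_ℓ = v_i·e·α_i^ℓ, so α_err = S_1/S_0.
  S_0^{−1} = 7^{−1} = 2 (mod 13), so α_err = 9·2 = 18 ≡ 5 = α_3. Error position i = 3.
  Consistency check: S_2/S_1 = 6·3 = 18 ≡ 5 = α_err ✓ (single-error assumption holds).
Step 4: error magnitude e = S_0/v_3 = S_0·∏_{j≠3}(α_3 − α_j) = 7·12 = 84 ≡ 6 (mod 13).
Step 5: correct position 3: c_3 = r_3 − e = 1 − 6 ≡ 8 (mod 13). Hence c = [3, 2, 8, 1, 6].
  Check: interpolating c through the α_i gives m(x) = 12 + 7·x (degree < 2) with m(α_i) = c_i for every i, so c is indeed a codeword.


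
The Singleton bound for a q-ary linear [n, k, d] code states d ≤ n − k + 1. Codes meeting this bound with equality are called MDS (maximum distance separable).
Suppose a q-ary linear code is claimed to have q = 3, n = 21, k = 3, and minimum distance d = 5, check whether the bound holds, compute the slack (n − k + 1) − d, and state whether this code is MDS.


Singleton RHS = n − k + 1 = 19, slack = 14, bound satisfied, not MDS.

Singleton bound: d ≤ n − k + 1.
Here n = 21, k = 3, so n − k + 1 = 19.
Given d = 5, check d ≤ 19: YES.
Slack = (n − k + 1) − d = 14.
The code is NOT MDS (slack = 14 > 0).
Description: the claimed parameters are [21, 3, 5]_3; such a code would be non-MDS.


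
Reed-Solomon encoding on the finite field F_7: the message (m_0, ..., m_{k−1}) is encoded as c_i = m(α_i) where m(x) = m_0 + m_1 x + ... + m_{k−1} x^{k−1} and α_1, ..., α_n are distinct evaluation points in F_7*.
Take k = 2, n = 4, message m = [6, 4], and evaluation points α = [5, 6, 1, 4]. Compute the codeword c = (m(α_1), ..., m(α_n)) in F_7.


c = [5, 2, 3, 1]

Message polynomial: m(x) = 6 + 4·x (mod 7).
For each evaluation point α_i, compute m(α_i) mod 7:
  α_1 = 5: Horner steps 4 → 5, so m(5) = 5.
  α_2 = 6: Horner steps 4 → 2, so m(6) = 2.
  α_3 = 1: Horner steps 4 → 3, so m(1) = 3.
  α_4 = 4: Horner steps 4 → 1, so m(4) = 1.
Codeword c = [5, 2, 3, 1] ∈ F_7^4.


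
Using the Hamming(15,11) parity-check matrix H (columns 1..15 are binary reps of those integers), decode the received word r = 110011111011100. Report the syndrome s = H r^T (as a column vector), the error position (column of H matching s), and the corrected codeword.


s = (1, 1, 0, 0)^T, error position = 12, corrected codeword c = 110011111010100

Compute s = H r^T mod 2 one row at a time:
  s_1 = 1 + 1 + 0 + 1 + 1 + 1 + 0 + 0 = 5 ≡ 1 (mod 2).
  s_2 = 0 + 1 + 1 + 1 + 1 + 1 + 0 + 0 = 5 ≡ 1 (mod 2).
  s_3 = 1 + 0 + 1 + 1 + 0 + 1 + 0 + 0 = 4 ≡ 0 (mod 2).
  s_4 = 1 + 0 + 1 + 1 + 1 + 1 + 1 + 0 = 6 ≡ 0 (mod 2).
s = (1, 1, 0, 0)^T — this equals column 12 of H (binary 1100), so error is at position 12.
Correct: flip bit 12 of r = 110011111011100 to get c = 110011111010100.


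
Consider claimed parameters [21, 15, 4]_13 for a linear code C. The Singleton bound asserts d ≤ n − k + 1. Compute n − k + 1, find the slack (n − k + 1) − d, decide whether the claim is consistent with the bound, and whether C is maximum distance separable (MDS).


Singleton RHS = n − k + 1 = 7, slack = 3, bound satisfied, not MDS.

Singleton bound: d ≤ n − k + 1.
Here n = 21, k = 15, so n − k + 1 = 7.
Given d = 4, check d ≤ 7: YES.
Slack = (n − k + 1) − d = 3.
The code is NOT MDS (slack = 3 > 0).
Description: the claimed parameters are [21, 15, 4]_13; such a code would be non-MDS.


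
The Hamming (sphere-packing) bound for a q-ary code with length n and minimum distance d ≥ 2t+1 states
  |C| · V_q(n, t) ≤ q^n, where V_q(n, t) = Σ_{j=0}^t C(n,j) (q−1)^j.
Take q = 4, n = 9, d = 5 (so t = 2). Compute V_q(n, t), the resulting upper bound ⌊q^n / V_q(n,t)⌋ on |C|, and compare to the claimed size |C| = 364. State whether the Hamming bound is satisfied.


V_q(n, t) = 352, q^n = 262144, Hamming bound = 744, |C| = 364 ≤ bound (satisfied).

Step 1: Compute V_q(n, t) = Σ_{j=0}^2 C(n, j) (q−1)^j.
  j = 0: C(9,0)·(3)^0 = 1·1 = 1.
  j = 1: C(9,1)·(3)^1 = 9·3 = 27.
  j = 2: C(9,2)·(3)^2 = 36·9 = 324.
  V_q(n, t) = 1 + 27 + 324 = 352.
Step 2: q^n = 4^9 = 262144.
Step 3: Hamming bound ⌊q^n / V_q(n,t)⌋ = ⌊262144/352⌋ = 744.
Step 4: Compare |C| = 364 to 744: satisfied.
The claimed |C| lies below the Hamming bound.


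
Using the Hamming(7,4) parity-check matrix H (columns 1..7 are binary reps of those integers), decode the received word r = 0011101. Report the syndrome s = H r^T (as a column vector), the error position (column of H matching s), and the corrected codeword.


s = (1, 0, 1)^T, error position = 5, corrected codeword c = 0011001

Compute s = H r^T mod 2 one row at a time:
  s_1 = 1 + 1 + 0 + 1 = 3 ≡ 1 (mod 2).
  s_2 = 0 + 1 + 0 + 1 = 2 ≡ 0 (mod 2).
  s_3 = 0 + 1 + 1 + 1 = 3 ≡ 1 (mod 2).
s = (1, 0, 1)^T — this equals column 5 of H (binary 101), so error is at position 5.
Correct: flip bit 5 of r = 0011101 to get c = 0011001.


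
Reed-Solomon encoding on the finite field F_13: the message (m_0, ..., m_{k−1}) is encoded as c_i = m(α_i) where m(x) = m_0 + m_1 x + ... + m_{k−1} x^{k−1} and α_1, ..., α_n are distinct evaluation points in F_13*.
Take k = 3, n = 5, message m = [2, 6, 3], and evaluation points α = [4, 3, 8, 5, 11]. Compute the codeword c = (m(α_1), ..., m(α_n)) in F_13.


c = [9, 8, 8, 3, 2]

Message polynomial: m(x) = 2 + 6·x + 3·x^2 (mod 13).
For each evaluation point α_i, compute m(α_i) mod 13:
  α_1 = 4: Horner steps 3 → 5 → 9, so m(4) = 9.
  α_2 = 3: Horner steps 3 → 2 → 8, so m(3) = 8.
  α_3 = 8: Horner steps 3 → 4 → 8, so m(8) = 8.
  α_4 = 5: Horner steps 3 → 8 → 3, so m(5) = 3.
  α_5 = 11: Horner steps 3 → 0 → 2, so m(11) = 2.
Codeword c = [9, 8, 8, 3, 2] ∈ F_13^5.


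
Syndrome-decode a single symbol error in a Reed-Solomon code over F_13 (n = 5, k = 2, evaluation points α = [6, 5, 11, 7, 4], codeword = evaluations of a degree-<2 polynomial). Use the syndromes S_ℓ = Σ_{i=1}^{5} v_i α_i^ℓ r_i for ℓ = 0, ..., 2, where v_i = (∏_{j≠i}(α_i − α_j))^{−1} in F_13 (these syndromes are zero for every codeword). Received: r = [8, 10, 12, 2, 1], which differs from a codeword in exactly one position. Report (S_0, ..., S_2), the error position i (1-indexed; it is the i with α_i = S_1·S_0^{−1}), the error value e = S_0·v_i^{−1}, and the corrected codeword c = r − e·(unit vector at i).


S = (8, 9, 2), error at position 1, error magnitude e = 2, c = [6, 10, 12, 2, 1].

Step 1: column multipliers v_i = (∏_{j≠i}(α_i − α_j))^{−1} mod 13.
  i = 1 (α = 6): (6−5)(6−11)(6−7)(6−4) = 1·(−5)·(−1)·2 = 10 ≡ 10, so v_1 = 10^{−1} = 4 (mod 13).
  i = 2 (α = 5): (5−6)(5−11)(5−7)(5−4) = (−1)·(−6)·(−2)·1 = −12 ≡ 1, so v_2 = 1^{−1} = 1 (mod 13).
  i = 3 (α = 11): (11−6)(11−5)(11−7)(11−4) = 5·6·4·7 = 840 ≡ 8, so v_3 = 8^{−1} = 5 (mod 13).
  i = 4 (α = 7): (7−6)(7−5)(7−11)(7−4) = 1·2·(−4)·3 = −24 ≡ 2, so v_4 = 2^{−1} = 7 (mod 13).
  i = 5 (α = 4): (4−6)(4−5)(4−11)(4−7) = (−2)·(−1)·(−7)·(−3) = 42 ≡ 3, so v_5 = 3^{−1} = 9 (mod 13).
  v = [4, 1, 5, 7, 9].
Step 2: syndromes of r = [8, 10, 12, 2, 1] (all sums mod 13).
  S_0 = Σ v_i r_i = 4·8 + 1·10 + 5·12 + 7·2 + 9·1 = 125 ≡ 8.
  S_1 = Σ v_i α_i r_i = 4·6·8 + 1·5·10 + 5·11·12 + 7·7·2 + 9·4·1 = 1036 ≡ 9.
  α_i^2 mod 13 = [10, 12, 4, 10, 3].
  S_2 = Σ v_i α_i^2 r_i = 4·10·8 + 1·12·10 + 5·4·12 + 7·10·2 + 9·3·1 = 847 ≡ 2.
  S = (8, 9, 2) ≠ 0, so r is not a codeword (an error is present).
Step 3: locate the error. For a single error e at position i, S_ℓ = v_i·e·α_i^ℓ, so α_err = S_1/S_0.
  S_0^{−1} = 8^{−1} = 5 (mod 13), so α_err = 9·5 = 45 ≡ 6 = α_1. Error position i = 1.
  Consistency check: S_2/S_1 = 2·3 = 6 ≡ 6 = α_err ✓ (single-error assumption holds).
Step 4: error magnitude e = S_0/v_1 = S_0·∏_{j≠1}(α_1 − α_j) = 8·10 = 80 ≡ 2 (mod 13).
Step 5: correct position 1: c_1 = r_1 − e = 8 − 2 ≡ 6 (mod 13). Hence c = [6, 10, 12, 2, 1].
  Check: interpolating c through the α_i gives m(x) = 4 + 9·x (degree < 2) with m(α_i) = c_i for every i, so c is indeed a codeword.


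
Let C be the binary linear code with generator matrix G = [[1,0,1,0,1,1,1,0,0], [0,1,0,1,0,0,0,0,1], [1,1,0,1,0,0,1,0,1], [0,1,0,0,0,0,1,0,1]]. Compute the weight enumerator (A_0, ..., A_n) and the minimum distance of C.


Weight distribution: A_0 = 1, A_2 = 3, A_3 = 4, A_5 = 4, A_6 = 3, A_8 = 1. Minimum distance d = 2.

Enumerate all 2^4 = 16 messages m ∈ F_2^4.
For each, compute codeword c = mG in F_2^9, then tally its weight.
  m = 0000 → c = 000000000, weight = 0.
  m = 1000 → c = 101011100, weight = 5.
  m = 0100 → c = 010100001, weight = 3.
  m = 1100 → c = 111111101, weight = 8.
  m = 0010 → c = 110100101, weight = 5.
  m = 1010 → c = 011111001, weight = 6.
  m = 0110 → c = 100000100, weight = 2.
  m = 1110 → c = 001011000, weight = 3.
  m = 0001 → c = 010000101, weight = 3.
  m = 1001 → c = 111011001, weight = 6.
  m = 0101 → c = 000100100, weight = 2.
  m = 1101 → c = 101111000, weight = 5.
  m = 0011 → c = 100100000, weight = 2.
  m = 1011 → c = 001111100, weight = 5.
  m = 0111 → c = 110000001, weight = 3.
  m = 1111 → c = 011011101, weight = 6.
Tally weights:
  weight 0: 1 codewords.
  weight 2: 3 codewords.
  weight 3: 4 codewords.
  weight 5: 4 codewords.
  weight 6: 3 codewords.
  weight 8: 1 codewords.
Minimum distance d = smallest w > 0 with A_w > 0 = 2.
Sanity: Σ A_w = 16 = 2^4 = 16 ✓.


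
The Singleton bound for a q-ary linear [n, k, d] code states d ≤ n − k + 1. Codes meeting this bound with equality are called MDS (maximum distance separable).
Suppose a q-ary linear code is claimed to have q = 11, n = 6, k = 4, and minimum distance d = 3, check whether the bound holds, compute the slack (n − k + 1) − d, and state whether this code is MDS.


Singleton RHS = n − k + 1 = 3, slack = 0, bound satisfied, MDS.

Singleton bound: d ≤ n − k + 1.
Here n = 6, k = 4, so n − k + 1 = 3.
Given d = 3, check d ≤ 3: YES.
Slack = (n − k + 1) − d = 0.
The code is MDS (slack = 0).
Description: the claimed parameters are [6, 4, 3]_11; such a code would be MDS (meets Singleton bound).


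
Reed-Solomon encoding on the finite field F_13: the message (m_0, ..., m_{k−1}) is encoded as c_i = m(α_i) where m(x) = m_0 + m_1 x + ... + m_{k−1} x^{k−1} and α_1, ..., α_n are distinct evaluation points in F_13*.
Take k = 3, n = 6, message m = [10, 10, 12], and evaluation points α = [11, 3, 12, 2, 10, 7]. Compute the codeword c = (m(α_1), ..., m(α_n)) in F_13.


c = [12, 5, 12, 0, 10, 5]

Message polynomial: m(x) = 10 + 10·x + 12·x^2 (mod 13).
For each evaluation point α_i, compute m(α_i) mod 13:
  α_1 = 11: Horner steps 12 → 12 → 12, so m(11) = 12.
  α_2 = 3: Horner steps 12 → 7 → 5, so m(3) = 5.
  α_3 = 12: Horner steps 12 → 11 → 12, so m(12) = 12.
  α_4 = 2: Horner steps 12 → 8 → 0, so m(2) = 0.
  α_5 = 10: Horner steps 12 → 0 → 10, so m(10) = 10.
  α_6 = 7: Horner steps 12 → 3 → 5, so m(7) = 5.
Codeword c = [12, 5, 12, 0, 10, 5] ∈ F_13^6.


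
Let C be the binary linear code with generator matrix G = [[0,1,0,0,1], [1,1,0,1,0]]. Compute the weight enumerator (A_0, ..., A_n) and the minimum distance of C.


Weight distribution: A_0 = 1, A_2 = 1, A_3 = 2. Minimum distance d = 2.

Enumerate all 2^2 = 4 messages m ∈ F_2^2.
For each, compute codeword c = mG in F_2^5, then tally its weight.
  m = 00 → c = 00000, weight = 0.
  m = 10 → c = 01001, weight = 2.
  m = 01 → c = 11010, weight = 3.
  m = 11 → c = 10011, weight = 3.
Tally weights:
  weight 0: 1 codewords.
  weight 2: 1 codewords.
  weight 3: 2 codewords.
Minimum distance d = smallest w > 0 with A_w > 0 = 2.
Sanity: Σ A_w = 4 = 2^2 = 4 ✓.


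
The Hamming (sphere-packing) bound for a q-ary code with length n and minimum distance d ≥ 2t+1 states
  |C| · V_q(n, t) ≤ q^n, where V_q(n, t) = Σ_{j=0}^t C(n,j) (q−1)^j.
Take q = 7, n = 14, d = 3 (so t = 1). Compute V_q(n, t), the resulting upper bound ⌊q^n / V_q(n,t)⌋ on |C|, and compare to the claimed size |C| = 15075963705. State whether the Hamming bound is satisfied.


V_q(n, t) = 85, q^n = 678223072849, Hamming bound = 7979094974, |C| = 15075963705 > bound (violated).

Step 1: Compute V_q(n, t) = Σ_{j=0}^1 C(n, j) (q−1)^j.
  j = 0: C(14,0)·(6)^0 = 1·1 = 1.
  j = 1: C(14,1)·(6)^1 = 14·6 = 84.
  V_q(n, t) = 1 + 84 = 85.
Step 2: q^n = 7^14 = 678223072849.
Step 3: Hamming bound ⌊q^n / V_q(n,t)⌋ = ⌊678223072849/85⌋ = 7979094974.
Step 4: Compare |C| = 15075963705 to 7979094974: violated.
The claimed |C| lies above the Hamming bound, so no 7-ary code of length 14 with d ≥ 3 can have 15075963705 codewords.


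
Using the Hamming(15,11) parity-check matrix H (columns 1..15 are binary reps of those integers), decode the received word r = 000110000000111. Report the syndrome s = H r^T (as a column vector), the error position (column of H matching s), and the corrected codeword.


s = (1, 1, 0, 1)^T, error position = 13, corrected codeword c = 000110000000011

Compute s = H r^T mod 2 one row at a time:
  s_1 = 0 + 0 + 0 + 0 + 0 + 1 + 1 + 1 = 3 ≡ 1 (mod 2).
  s_2 = 1 + 1 + 0 + 0 + 0 + 1 + 1 + 1 = 5 ≡ 1 (mod 2).
  s_3 = 0 + 0 + 0 + 0 + 0 + 0 + 1 + 1 = 2 ≡ 0 (mod 2).
  s_4 = 0 + 0 + 1 + 0 + 0 + 0 + 1 + 1 = 3 ≡ 1 (mod 2).
s = (1, 1, 0, 1)^T — this equals column 13 of H (binary 1101), so error is at position 13.
Correct: flip bit 13 of r = 000110000000111 to get c = 000110000000011.


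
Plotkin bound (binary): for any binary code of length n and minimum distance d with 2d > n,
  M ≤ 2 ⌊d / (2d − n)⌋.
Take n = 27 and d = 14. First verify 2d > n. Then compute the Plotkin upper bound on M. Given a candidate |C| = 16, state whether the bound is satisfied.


Plotkin bound M ≤ 28; given |C| = 16 ≤ bound (satisfied).

Check applicability: 2d = 28, n = 27.
2d − n = 1 > 0, so Plotkin applies.
Compute d/(2d−n) = 14/1 ≈ 14.0000.
⌊d/(2d−n)⌋ = 14.
Plotkin bound: M ≤ 2·14 = 28.
Given |C| = 16, check: satisfied.
This |C| is below the Plotkin bound.


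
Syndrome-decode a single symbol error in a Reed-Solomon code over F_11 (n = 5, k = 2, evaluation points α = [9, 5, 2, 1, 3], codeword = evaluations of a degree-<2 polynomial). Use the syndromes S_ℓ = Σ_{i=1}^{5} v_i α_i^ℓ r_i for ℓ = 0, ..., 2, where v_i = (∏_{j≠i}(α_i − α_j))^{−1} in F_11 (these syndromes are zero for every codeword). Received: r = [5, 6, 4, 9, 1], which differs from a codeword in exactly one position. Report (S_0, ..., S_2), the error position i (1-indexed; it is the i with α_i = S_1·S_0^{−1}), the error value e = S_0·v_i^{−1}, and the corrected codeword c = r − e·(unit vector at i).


S = (10, 10, 10), error at position 4, error magnitude e = 2, c = [5, 6, 4, 7, 1].

Step 1: column multipliers v_i = (∏_{j≠i}(α_i − α_j))^{−1} mod 11.
  i = 1 (α = 9): (9−5)(9−2)(9−1)(9−3) = 4·7·8·6 = 1344 ≡ 2, so v_1 = 2^{−1} = 6 (mod 11).
  i = 2 (α = 5): (5−9)(5−2)(5−1)(5−3) = (−4)·3·4·2 = −96 ≡ 3, so v_2 = 3^{−1} = 4 (mod 11).
  i = 3 (α = 2): (2−9)(2−5)(2−1)(2−3) = (−7)·(−3)·1·(−1) = −21 ≡ 1, so v_3 = 1^{−1} = 1 (mod 11).
  i = 4 (α = 1): (1−9)(1−5)(1−2)(1−3) = (−8)·(−4)·(−1)·(−2) = 64 ≡ 9, so v_4 = 9^{−1} = 5 (mod 11).
  i = 5 (α = 3): (3−9)(3−5)(3−2)(3−1) = (−6)·(−2)·1·2 = 24 ≡ 2, so v_5 = 2^{−1} = 6 (mod 11).
  v = [6, 4, 1, 5, 6].
Step 2: syndromes of r = [5, 6, 4, 9, 1] (all sums mod 11).
  S_0 = Σ v_i r_i = 6·5 + 4·6 + 1·4 + 5·9 + 6·1 = 109 ≡ 10.
  S_1 = Σ v_i α_i r_i = 6·9·5 + 4·5·6 + 1·2·4 + 5·1·9 + 6·3·1 = 461 ≡ 10.
  α_i^2 mod 11 = [4, 3, 4, 1, 9].
  S_2 = Σ v_i α_i^2 r_i = 6·4·5 + 4·3·6 + 1·4·4 + 5·1·9 + 6·9·1 = 307 ≡ 10.
  S = (10, 10, 10) ≠ 0, so r is not a codeword (an error is present).
Step 3: locate the error. For a single error e at position i, S_ℓ = v_i·e·α_i^ℓ, so α_err = S_1/S_0.
  S_0^{−1} = 10^{−1} = 10 (mod 11), so α_err = 10·10 = 100 ≡ 1 = α_4. Error position i = 4.
  Consistency check: S_2/S_1 = 10·10 = 100 ≡ 1 = α_err ✓ (single-error assumption holds).
Step 4: error magnitude e = S_0/v_4 = S_0·∏_{j≠4}(α_4 − α_j) = 10·9 = 90 ≡ 2 (mod 11).
Step 5: correct position 4: c_4 = r_4 − e = 9 − 2 ≡ 7 (mod 11). Hence c = [5, 6, 4, 7, 1].
  Check: interpolating c through the α_i gives m(x) = 10 + 8·x (degree < 2) with m(α_i) = c_i for every i, so c is indeed a codeword.
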